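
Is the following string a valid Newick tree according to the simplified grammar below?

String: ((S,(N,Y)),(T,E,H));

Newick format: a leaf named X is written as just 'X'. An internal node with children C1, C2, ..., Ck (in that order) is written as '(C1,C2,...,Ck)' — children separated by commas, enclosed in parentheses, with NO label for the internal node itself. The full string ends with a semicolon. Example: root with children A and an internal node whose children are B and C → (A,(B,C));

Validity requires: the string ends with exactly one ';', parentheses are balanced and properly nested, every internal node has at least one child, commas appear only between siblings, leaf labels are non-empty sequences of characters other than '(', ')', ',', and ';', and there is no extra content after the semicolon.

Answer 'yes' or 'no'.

Input: ((S,(N,Y)),(T,E,H));
Paren balance: 4 '(' vs 4 ')' OK
Ends with single ';': True
Full parse: OK
Valid: True

Answer: yes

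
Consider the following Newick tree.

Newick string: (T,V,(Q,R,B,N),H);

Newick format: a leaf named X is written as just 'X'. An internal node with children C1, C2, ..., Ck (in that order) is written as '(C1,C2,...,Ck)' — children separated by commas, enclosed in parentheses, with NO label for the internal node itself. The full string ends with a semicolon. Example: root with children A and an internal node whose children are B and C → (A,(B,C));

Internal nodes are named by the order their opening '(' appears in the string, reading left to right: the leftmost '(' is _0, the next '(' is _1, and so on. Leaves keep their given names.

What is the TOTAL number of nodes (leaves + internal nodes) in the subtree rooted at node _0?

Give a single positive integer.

Newick: (T,V,(Q,R,B,N),H);
Locate _0: it is the '(' at position 0 (the 1st '(' reading left to right).
Query: subtree rooted at _0
_0: subtree_size = 1 + 8
  T: subtree_size = 1 + 0
  V: subtree_size = 1 + 0
  _1: subtree_size = 1 + 4
    Q: subtree_size = 1 + 0
    R: subtree_size = 1 + 0
    B: subtree_size = 1 + 0
    N: subtree_size = 1 + 0
  H: subtree_size = 1 + 0
Total subtree size of _0: 9

Answer: 9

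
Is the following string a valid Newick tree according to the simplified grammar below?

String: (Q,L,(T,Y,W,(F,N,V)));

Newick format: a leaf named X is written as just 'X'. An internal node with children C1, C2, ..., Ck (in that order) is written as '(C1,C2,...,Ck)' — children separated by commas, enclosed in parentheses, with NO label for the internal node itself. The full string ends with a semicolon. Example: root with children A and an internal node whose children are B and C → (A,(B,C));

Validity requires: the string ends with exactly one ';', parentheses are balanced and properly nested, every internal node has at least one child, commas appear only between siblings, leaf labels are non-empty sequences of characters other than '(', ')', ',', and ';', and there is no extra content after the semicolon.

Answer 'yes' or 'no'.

Input: (Q,L,(T,Y,W,(F,N,V)));
Paren balance: 3 '(' vs 3 ')' OK
Ends with single ';': True
Full parse: OK
Valid: True

Answer: yes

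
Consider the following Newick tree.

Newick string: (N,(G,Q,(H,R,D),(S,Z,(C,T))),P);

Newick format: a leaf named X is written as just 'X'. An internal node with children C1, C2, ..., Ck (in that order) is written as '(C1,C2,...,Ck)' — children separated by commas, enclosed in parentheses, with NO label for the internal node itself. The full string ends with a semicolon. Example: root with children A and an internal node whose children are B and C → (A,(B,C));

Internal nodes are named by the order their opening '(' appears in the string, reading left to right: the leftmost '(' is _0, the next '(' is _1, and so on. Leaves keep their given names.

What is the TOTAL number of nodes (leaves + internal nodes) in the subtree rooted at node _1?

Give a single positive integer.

Newick: (N,(G,Q,(H,R,D),(S,Z,(C,T))),P);
Locate _1: it is the '(' at position 3 (the 2nd '(' reading left to right).
Query: subtree rooted at _1
_1: subtree_size = 1 + 12
  G: subtree_size = 1 + 0
  Q: subtree_size = 1 + 0
  _2: subtree_size = 1 + 3
    H: subtree_size = 1 + 0
    R: subtree_size = 1 + 0
    D: subtree_size = 1 + 0
  _3: subtree_size = 1 + 5
    S: subtree_size = 1 + 0
    Z: subtree_size = 1 + 0
    _4: subtree_size = 1 + 2
      C: subtree_size = 1 + 0
      T: subtree_size = 1 + 0
Total subtree size of _1: 13

Answer: 13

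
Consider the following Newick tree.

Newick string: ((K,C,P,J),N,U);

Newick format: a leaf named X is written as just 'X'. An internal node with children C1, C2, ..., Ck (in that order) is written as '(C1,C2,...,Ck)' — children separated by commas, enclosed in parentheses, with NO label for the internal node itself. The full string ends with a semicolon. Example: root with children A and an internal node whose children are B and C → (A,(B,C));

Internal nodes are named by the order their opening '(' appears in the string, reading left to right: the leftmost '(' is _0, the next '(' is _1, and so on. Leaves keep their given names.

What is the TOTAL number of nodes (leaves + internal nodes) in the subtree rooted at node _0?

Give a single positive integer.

Answer: 8

Derivation:
Newick: ((K,C,P,J),N,U);
Locate _0: it is the '(' at position 0 (the 1st '(' reading left to right).
Query: subtree rooted at _0
_0: subtree_size = 1 + 7
  _1: subtree_size = 1 + 4
    K: subtree_size = 1 + 0
    C: subtree_size = 1 + 0
    P: subtree_size = 1 + 0
    J: subtree_size = 1 + 0
  N: subtree_size = 1 + 0
  U: subtree_size = 1 + 0
Total subtree size of _0: 8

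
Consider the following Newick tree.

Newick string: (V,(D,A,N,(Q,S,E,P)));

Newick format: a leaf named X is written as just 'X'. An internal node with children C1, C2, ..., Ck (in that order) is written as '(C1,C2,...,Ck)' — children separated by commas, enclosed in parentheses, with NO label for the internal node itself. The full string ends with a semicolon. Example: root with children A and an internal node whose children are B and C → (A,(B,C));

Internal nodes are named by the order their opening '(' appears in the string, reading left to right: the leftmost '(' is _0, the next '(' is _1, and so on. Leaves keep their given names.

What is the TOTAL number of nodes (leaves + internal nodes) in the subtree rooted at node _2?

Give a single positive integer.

Newick: (V,(D,A,N,(Q,S,E,P)));
Locate _2: it is the '(' at position 10 (the 3rd '(' reading left to right).
Query: subtree rooted at _2
_2: subtree_size = 1 + 4
  Q: subtree_size = 1 + 0
  S: subtree_size = 1 + 0
  E: subtree_size = 1 + 0
  P: subtree_size = 1 + 0
Total subtree size of _2: 5

Answer: 5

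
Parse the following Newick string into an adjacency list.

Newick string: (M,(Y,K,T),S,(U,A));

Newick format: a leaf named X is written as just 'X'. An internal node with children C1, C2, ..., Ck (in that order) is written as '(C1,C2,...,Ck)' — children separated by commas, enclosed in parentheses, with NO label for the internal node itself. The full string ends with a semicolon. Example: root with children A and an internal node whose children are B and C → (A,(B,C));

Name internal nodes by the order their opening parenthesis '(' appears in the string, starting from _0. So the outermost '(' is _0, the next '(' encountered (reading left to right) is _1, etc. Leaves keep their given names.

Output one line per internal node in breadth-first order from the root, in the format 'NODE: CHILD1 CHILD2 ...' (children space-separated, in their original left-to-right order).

Answer: _0: M _1 S _2
_1: Y K T
_2: U A

Derivation:
Input: (M,(Y,K,T),S,(U,A));
Scanning left-to-right, naming '(' by encounter order:
  pos 0: '(' -> open internal node _0 (depth 1)
  pos 3: '(' -> open internal node _1 (depth 2)
  pos 9: ')' -> close internal node _1 (now at depth 1)
  pos 13: '(' -> open internal node _2 (depth 2)
  pos 17: ')' -> close internal node _2 (now at depth 1)
  pos 18: ')' -> close internal node _0 (now at depth 0)
Total internal nodes: 3
BFS adjacency from root:
  _0: M _1 S _2
  _1: Y K T
  _2: U A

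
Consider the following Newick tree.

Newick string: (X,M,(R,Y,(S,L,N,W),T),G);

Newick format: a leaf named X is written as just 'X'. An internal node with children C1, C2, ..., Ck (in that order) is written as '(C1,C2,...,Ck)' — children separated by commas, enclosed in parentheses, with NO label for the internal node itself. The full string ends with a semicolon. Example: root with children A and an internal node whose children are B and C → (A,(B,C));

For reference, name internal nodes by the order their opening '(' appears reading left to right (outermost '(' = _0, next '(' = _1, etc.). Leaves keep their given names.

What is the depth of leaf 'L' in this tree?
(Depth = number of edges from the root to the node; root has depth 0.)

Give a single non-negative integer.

Newick: (X,M,(R,Y,(S,L,N,W),T),G);
Naming internals by '(' encounter order: outermost '(' = _0, next = _1, ...
Query node: L
Path from root: _0 -> _1 -> _2 -> L
Depth of L: 3 (number of edges from root)

Answer: 3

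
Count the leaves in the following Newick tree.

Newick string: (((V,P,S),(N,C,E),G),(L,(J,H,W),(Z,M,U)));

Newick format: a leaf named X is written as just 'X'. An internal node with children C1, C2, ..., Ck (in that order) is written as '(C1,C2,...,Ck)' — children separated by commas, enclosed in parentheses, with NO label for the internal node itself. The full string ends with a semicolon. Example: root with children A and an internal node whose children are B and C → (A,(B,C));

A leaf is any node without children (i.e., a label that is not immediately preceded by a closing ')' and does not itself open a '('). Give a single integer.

Answer: 14

Derivation:
Newick: (((V,P,S),(N,C,E),G),(L,(J,H,W),(Z,M,U)));
Scan left-to-right; a leaf is any maximal label run not followed by '(':
  pos 3: leaf 'V' → count = 1
  pos 5: leaf 'P' → count = 2
  pos 7: leaf 'S' → count = 3
  pos 11: leaf 'N' → count = 4
  pos 13: leaf 'C' → count = 5
  pos 15: leaf 'E' → count = 6
  pos 18: leaf 'G' → count = 7
  pos 22: leaf 'L' → count = 8
  pos 25: leaf 'J' → count = 9
  pos 27: leaf 'H' → count = 10
  pos 29: leaf 'W' → count = 11
  pos 33: leaf 'Z' → count = 12
  pos 35: leaf 'M' → count = 13
  pos 37: leaf 'U' → count = 14
Total leaves: 14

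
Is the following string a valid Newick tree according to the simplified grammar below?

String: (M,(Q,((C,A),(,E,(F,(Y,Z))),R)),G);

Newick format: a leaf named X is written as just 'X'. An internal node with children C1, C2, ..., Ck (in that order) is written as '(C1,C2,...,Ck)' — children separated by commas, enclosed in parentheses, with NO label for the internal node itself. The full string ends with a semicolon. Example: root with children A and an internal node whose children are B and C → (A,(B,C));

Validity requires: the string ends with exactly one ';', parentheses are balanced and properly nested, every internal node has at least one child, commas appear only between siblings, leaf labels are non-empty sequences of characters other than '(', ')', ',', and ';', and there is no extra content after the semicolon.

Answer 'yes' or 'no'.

Input: (M,(Q,((C,A),(,E,(F,(Y,Z))),R)),G);
Paren balance: 7 '(' vs 7 ')' OK
Ends with single ';': True
Full parse: FAILS (empty leaf label at pos 14)
Valid: False

Answer: no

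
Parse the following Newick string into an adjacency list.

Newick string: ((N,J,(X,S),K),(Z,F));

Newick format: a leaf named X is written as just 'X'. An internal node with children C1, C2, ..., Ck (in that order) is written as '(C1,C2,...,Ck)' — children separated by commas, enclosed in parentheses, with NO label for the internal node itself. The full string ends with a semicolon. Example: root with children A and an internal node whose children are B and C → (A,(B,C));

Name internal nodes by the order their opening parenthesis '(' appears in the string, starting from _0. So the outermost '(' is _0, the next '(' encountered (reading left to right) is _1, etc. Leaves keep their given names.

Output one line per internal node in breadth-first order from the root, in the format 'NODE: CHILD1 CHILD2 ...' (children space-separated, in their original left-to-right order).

Answer: _0: _1 _3
_1: N J _2 K
_3: Z F
_2: X S

Derivation:
Input: ((N,J,(X,S),K),(Z,F));
Scanning left-to-right, naming '(' by encounter order:
  pos 0: '(' -> open internal node _0 (depth 1)
  pos 1: '(' -> open internal node _1 (depth 2)
  pos 6: '(' -> open internal node _2 (depth 3)
  pos 10: ')' -> close internal node _2 (now at depth 2)
  pos 13: ')' -> close internal node _1 (now at depth 1)
  pos 15: '(' -> open internal node _3 (depth 2)
  pos 19: ')' -> close internal node _3 (now at depth 1)
  pos 20: ')' -> close internal node _0 (now at depth 0)
Total internal nodes: 4
BFS adjacency from root:
  _0: _1 _3
  _1: N J _2 K
  _3: Z F
  _2: X S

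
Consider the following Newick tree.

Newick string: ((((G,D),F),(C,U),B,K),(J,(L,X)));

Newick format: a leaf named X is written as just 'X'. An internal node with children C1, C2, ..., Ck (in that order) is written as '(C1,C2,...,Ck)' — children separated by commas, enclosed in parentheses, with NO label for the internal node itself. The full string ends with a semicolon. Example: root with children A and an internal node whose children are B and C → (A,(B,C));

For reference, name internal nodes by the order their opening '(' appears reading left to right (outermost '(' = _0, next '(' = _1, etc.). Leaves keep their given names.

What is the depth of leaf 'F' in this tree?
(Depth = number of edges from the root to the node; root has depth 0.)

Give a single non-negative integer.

Answer: 3

Derivation:
Newick: ((((G,D),F),(C,U),B,K),(J,(L,X)));
Naming internals by '(' encounter order: outermost '(' = _0, next = _1, ...
Query node: F
Path from root: _0 -> _1 -> _2 -> F
Depth of F: 3 (number of edges from root)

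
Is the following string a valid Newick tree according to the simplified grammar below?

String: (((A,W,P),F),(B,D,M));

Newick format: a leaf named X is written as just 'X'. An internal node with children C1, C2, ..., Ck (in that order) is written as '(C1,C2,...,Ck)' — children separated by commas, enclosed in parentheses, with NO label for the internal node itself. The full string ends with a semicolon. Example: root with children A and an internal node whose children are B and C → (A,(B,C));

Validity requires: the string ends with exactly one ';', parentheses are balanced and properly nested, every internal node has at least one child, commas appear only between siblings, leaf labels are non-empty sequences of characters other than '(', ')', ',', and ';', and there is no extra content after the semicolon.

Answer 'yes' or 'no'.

Answer: yes

Derivation:
Input: (((A,W,P),F),(B,D,M));
Paren balance: 4 '(' vs 4 ')' OK
Ends with single ';': True
Full parse: OK
Valid: True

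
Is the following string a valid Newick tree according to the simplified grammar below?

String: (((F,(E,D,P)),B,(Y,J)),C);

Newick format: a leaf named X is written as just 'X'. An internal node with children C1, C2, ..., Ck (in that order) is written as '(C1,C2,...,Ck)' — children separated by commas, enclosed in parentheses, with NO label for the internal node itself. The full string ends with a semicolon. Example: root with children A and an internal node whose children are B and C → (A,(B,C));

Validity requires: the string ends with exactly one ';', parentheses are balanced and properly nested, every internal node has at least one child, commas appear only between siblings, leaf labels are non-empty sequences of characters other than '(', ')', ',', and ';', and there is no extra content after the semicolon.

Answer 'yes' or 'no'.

Input: (((F,(E,D,P)),B,(Y,J)),C);
Paren balance: 5 '(' vs 5 ')' OK
Ends with single ';': True
Full parse: OK
Valid: True

Answer: yes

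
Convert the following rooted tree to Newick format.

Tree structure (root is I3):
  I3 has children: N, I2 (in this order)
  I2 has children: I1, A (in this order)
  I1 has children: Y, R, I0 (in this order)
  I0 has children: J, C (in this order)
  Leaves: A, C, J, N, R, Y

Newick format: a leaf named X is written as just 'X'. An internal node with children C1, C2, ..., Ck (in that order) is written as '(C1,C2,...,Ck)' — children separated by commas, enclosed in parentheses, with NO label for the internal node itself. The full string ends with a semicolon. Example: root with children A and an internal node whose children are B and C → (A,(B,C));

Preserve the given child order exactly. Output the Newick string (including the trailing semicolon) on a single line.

internal I3 with children ['N', 'I2']
  leaf 'N' → 'N'
  internal I2 with children ['I1', 'A']
    internal I1 with children ['Y', 'R', 'I0']
      leaf 'Y' → 'Y'
      leaf 'R' → 'R'
      internal I0 with children ['J', 'C']
        leaf 'J' → 'J'
        leaf 'C' → 'C'
      → '(J,C)'
    → '(Y,R,(J,C))'
    leaf 'A' → 'A'
  → '((Y,R,(J,C)),A)'
→ '(N,((Y,R,(J,C)),A))'
Final: (N,((Y,R,(J,C)),A));

Answer: (N,((Y,R,(J,C)),A));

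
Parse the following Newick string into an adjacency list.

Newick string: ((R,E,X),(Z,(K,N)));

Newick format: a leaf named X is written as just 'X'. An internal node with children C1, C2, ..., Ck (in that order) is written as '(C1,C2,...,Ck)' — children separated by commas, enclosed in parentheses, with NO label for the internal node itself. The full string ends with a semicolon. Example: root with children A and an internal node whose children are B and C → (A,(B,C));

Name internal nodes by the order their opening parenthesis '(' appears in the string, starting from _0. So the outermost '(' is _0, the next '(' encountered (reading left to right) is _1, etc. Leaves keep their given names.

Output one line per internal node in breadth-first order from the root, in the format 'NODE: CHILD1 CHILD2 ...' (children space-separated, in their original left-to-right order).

Answer: _0: _1 _2
_1: R E X
_2: Z _3
_3: K N

Derivation:
Input: ((R,E,X),(Z,(K,N)));
Scanning left-to-right, naming '(' by encounter order:
  pos 0: '(' -> open internal node _0 (depth 1)
  pos 1: '(' -> open internal node _1 (depth 2)
  pos 7: ')' -> close internal node _1 (now at depth 1)
  pos 9: '(' -> open internal node _2 (depth 2)
  pos 12: '(' -> open internal node _3 (depth 3)
  pos 16: ')' -> close internal node _3 (now at depth 2)
  pos 17: ')' -> close internal node _2 (now at depth 1)
  pos 18: ')' -> close internal node _0 (now at depth 0)
Total internal nodes: 4
BFS adjacency from root:
  _0: _1 _2
  _1: R E X
  _2: Z _3
  _3: K N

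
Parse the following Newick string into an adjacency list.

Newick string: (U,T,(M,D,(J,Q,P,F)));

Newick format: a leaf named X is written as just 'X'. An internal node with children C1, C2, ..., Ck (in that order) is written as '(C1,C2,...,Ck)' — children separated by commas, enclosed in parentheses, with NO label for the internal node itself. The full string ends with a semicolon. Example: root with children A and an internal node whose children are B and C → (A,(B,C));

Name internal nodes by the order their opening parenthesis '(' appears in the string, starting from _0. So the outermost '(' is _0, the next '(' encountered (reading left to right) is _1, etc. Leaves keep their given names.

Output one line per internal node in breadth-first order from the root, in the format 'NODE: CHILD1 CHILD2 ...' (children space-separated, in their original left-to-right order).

Input: (U,T,(M,D,(J,Q,P,F)));
Scanning left-to-right, naming '(' by encounter order:
  pos 0: '(' -> open internal node _0 (depth 1)
  pos 5: '(' -> open internal node _1 (depth 2)
  pos 10: '(' -> open internal node _2 (depth 3)
  pos 18: ')' -> close internal node _2 (now at depth 2)
  pos 19: ')' -> close internal node _1 (now at depth 1)
  pos 20: ')' -> close internal node _0 (now at depth 0)
Total internal nodes: 3
BFS adjacency from root:
  _0: U T _1
  _1: M D _2
  _2: J Q P F

Answer: _0: U T _1
_1: M D _2
_2: J Q P F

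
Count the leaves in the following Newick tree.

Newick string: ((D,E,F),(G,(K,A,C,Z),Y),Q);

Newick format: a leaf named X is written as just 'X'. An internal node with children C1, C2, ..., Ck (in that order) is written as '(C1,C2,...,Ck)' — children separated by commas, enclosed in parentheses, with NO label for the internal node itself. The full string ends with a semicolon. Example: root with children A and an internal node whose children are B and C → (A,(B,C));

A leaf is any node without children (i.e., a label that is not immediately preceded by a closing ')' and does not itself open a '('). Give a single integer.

Newick: ((D,E,F),(G,(K,A,C,Z),Y),Q);
Scan left-to-right; a leaf is any maximal label run not followed by '(':
  pos 2: leaf 'D' → count = 1
  pos 4: leaf 'E' → count = 2
  pos 6: leaf 'F' → count = 3
  pos 10: leaf 'G' → count = 4
  pos 13: leaf 'K' → count = 5
  pos 15: leaf 'A' → count = 6
  pos 17: leaf 'C' → count = 7
  pos 19: leaf 'Z' → count = 8
  pos 22: leaf 'Y' → count = 9
  pos 25: leaf 'Q' → count = 10
Total leaves: 10

Answer: 10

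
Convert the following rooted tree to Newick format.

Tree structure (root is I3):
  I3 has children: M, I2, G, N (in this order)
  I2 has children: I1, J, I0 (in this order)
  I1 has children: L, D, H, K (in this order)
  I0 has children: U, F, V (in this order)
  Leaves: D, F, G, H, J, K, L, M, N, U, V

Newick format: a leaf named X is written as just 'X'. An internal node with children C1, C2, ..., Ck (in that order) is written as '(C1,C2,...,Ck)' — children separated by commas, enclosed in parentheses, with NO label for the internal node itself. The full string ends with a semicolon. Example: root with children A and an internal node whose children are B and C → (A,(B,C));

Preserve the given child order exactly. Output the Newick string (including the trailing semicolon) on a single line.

internal I3 with children ['M', 'I2', 'G', 'N']
  leaf 'M' → 'M'
  internal I2 with children ['I1', 'J', 'I0']
    internal I1 with children ['L', 'D', 'H', 'K']
      leaf 'L' → 'L'
      leaf 'D' → 'D'
      leaf 'H' → 'H'
      leaf 'K' → 'K'
    → '(L,D,H,K)'
    leaf 'J' → 'J'
    internal I0 with children ['U', 'F', 'V']
      leaf 'U' → 'U'
      leaf 'F' → 'F'
      leaf 'V' → 'V'
    → '(U,F,V)'
  → '((L,D,H,K),J,(U,F,V))'
  leaf 'G' → 'G'
  leaf 'N' → 'N'
→ '(M,((L,D,H,K),J,(U,F,V)),G,N)'
Final: (M,((L,D,H,K),J,(U,F,V)),G,N);

Answer: (M,((L,D,H,K),J,(U,F,V)),G,N);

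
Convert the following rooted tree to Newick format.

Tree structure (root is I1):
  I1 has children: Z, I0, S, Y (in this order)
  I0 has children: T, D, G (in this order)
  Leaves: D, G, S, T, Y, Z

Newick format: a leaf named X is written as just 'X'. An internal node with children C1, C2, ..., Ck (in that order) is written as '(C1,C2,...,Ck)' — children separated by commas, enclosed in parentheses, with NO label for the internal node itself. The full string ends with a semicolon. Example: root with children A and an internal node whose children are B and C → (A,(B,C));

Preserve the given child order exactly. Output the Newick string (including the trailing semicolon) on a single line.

internal I1 with children ['Z', 'I0', 'S', 'Y']
  leaf 'Z' → 'Z'
  internal I0 with children ['T', 'D', 'G']
    leaf 'T' → 'T'
    leaf 'D' → 'D'
    leaf 'G' → 'G'
  → '(T,D,G)'
  leaf 'S' → 'S'
  leaf 'Y' → 'Y'
→ '(Z,(T,D,G),S,Y)'
Final: (Z,(T,D,G),S,Y);

Answer: (Z,(T,D,G),S,Y);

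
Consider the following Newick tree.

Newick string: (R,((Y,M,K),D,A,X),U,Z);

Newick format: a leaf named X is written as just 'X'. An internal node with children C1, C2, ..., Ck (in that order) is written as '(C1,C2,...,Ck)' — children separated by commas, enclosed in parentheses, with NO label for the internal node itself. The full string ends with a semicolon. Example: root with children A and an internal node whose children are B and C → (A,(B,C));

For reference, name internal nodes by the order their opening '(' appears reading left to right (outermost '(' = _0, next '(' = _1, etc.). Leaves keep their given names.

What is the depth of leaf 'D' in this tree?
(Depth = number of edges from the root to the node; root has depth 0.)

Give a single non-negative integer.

Newick: (R,((Y,M,K),D,A,X),U,Z);
Naming internals by '(' encounter order: outermost '(' = _0, next = _1, ...
Query node: D
Path from root: _0 -> _1 -> D
Depth of D: 2 (number of edges from root)

Answer: 2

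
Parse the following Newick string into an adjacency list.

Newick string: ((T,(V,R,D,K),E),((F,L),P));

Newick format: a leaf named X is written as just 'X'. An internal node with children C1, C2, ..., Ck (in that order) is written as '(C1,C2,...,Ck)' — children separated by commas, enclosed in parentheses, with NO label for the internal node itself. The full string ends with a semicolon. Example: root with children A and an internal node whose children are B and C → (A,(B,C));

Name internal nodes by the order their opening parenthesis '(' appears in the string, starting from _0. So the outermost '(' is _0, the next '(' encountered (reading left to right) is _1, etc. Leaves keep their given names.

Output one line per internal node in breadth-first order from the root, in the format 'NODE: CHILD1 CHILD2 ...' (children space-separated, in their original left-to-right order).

Input: ((T,(V,R,D,K),E),((F,L),P));
Scanning left-to-right, naming '(' by encounter order:
  pos 0: '(' -> open internal node _0 (depth 1)
  pos 1: '(' -> open internal node _1 (depth 2)
  pos 4: '(' -> open internal node _2 (depth 3)
  pos 12: ')' -> close internal node _2 (now at depth 2)
  pos 15: ')' -> close internal node _1 (now at depth 1)
  pos 17: '(' -> open internal node _3 (depth 2)
  pos 18: '(' -> open internal node _4 (depth 3)
  pos 22: ')' -> close internal node _4 (now at depth 2)
  pos 25: ')' -> close internal node _3 (now at depth 1)
  pos 26: ')' -> close internal node _0 (now at depth 0)
Total internal nodes: 5
BFS adjacency from root:
  _0: _1 _3
  _1: T _2 E
  _3: _4 P
  _2: V R D K
  _4: F L

Answer: _0: _1 _3
_1: T _2 E
_3: _4 P
_2: V R D K
_4: F L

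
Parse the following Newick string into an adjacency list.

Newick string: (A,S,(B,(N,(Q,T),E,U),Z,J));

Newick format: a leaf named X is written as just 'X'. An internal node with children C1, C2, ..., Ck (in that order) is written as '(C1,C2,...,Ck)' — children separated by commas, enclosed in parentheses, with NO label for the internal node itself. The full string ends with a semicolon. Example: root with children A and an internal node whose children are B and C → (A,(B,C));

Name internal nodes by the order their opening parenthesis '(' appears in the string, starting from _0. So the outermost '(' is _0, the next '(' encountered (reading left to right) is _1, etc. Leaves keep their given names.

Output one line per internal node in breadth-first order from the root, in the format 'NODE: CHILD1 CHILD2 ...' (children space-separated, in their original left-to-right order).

Answer: _0: A S _1
_1: B _2 Z J
_2: N _3 E U
_3: Q T

Derivation:
Input: (A,S,(B,(N,(Q,T),E,U),Z,J));
Scanning left-to-right, naming '(' by encounter order:
  pos 0: '(' -> open internal node _0 (depth 1)
  pos 5: '(' -> open internal node _1 (depth 2)
  pos 8: '(' -> open internal node _2 (depth 3)
  pos 11: '(' -> open internal node _3 (depth 4)
  pos 15: ')' -> close internal node _3 (now at depth 3)
  pos 20: ')' -> close internal node _2 (now at depth 2)
  pos 25: ')' -> close internal node _1 (now at depth 1)
  pos 26: ')' -> close internal node _0 (now at depth 0)
Total internal nodes: 4
BFS adjacency from root:
  _0: A S _1
  _1: B _2 Z J
  _2: N _3 E U
  _3: Q T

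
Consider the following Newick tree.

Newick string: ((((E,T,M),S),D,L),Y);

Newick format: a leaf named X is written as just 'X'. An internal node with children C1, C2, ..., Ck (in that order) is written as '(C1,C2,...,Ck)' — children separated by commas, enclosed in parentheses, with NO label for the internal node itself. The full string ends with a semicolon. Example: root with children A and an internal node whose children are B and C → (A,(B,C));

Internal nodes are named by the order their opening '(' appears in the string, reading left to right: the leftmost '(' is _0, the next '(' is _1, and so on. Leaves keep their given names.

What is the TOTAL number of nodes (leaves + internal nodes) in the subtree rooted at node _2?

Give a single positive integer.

Newick: ((((E,T,M),S),D,L),Y);
Locate _2: it is the '(' at position 2 (the 3rd '(' reading left to right).
Query: subtree rooted at _2
_2: subtree_size = 1 + 5
  _3: subtree_size = 1 + 3
    E: subtree_size = 1 + 0
    T: subtree_size = 1 + 0
    M: subtree_size = 1 + 0
  S: subtree_size = 1 + 0
Total subtree size of _2: 6

Answer: 6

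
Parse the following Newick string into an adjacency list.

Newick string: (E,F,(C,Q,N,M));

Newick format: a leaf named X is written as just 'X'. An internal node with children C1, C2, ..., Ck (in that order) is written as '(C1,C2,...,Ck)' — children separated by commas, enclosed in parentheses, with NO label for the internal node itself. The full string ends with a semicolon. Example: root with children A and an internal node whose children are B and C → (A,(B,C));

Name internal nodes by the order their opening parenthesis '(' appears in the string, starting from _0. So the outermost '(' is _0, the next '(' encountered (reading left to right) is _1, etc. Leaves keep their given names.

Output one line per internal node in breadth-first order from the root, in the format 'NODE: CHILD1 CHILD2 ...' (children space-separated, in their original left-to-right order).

Answer: _0: E F _1
_1: C Q N M

Derivation:
Input: (E,F,(C,Q,N,M));
Scanning left-to-right, naming '(' by encounter order:
  pos 0: '(' -> open internal node _0 (depth 1)
  pos 5: '(' -> open internal node _1 (depth 2)
  pos 13: ')' -> close internal node _1 (now at depth 1)
  pos 14: ')' -> close internal node _0 (now at depth 0)
Total internal nodes: 2
BFS adjacency from root:
  _0: E F _1
  _1: C Q N M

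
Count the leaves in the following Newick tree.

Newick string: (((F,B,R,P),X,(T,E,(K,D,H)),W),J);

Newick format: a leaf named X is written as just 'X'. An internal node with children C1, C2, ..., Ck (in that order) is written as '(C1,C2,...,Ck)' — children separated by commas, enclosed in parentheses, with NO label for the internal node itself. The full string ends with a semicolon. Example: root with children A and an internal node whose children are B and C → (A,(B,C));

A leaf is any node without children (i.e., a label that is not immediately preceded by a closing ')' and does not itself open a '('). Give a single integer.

Newick: (((F,B,R,P),X,(T,E,(K,D,H)),W),J);
Scan left-to-right; a leaf is any maximal label run not followed by '(':
  pos 3: leaf 'F' → count = 1
  pos 5: leaf 'B' → count = 2
  pos 7: leaf 'R' → count = 3
  pos 9: leaf 'P' → count = 4
  pos 12: leaf 'X' → count = 5
  pos 15: leaf 'T' → count = 6
  pos 17: leaf 'E' → count = 7
  pos 20: leaf 'K' → count = 8
  pos 22: leaf 'D' → count = 9
  pos 24: leaf 'H' → count = 10
  pos 28: leaf 'W' → count = 11
  pos 31: leaf 'J' → count = 12
Total leaves: 12

Answer: 12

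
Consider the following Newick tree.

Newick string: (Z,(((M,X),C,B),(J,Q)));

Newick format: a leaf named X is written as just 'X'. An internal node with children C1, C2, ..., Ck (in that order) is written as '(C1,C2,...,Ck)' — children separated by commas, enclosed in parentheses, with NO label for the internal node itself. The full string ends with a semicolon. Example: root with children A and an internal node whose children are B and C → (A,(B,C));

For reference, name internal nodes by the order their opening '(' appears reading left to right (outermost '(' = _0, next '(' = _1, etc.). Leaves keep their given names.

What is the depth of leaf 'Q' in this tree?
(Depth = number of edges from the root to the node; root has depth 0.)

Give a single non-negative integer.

Newick: (Z,(((M,X),C,B),(J,Q)));
Naming internals by '(' encounter order: outermost '(' = _0, next = _1, ...
Query node: Q
Path from root: _0 -> _1 -> _4 -> Q
Depth of Q: 3 (number of edges from root)

Answer: 3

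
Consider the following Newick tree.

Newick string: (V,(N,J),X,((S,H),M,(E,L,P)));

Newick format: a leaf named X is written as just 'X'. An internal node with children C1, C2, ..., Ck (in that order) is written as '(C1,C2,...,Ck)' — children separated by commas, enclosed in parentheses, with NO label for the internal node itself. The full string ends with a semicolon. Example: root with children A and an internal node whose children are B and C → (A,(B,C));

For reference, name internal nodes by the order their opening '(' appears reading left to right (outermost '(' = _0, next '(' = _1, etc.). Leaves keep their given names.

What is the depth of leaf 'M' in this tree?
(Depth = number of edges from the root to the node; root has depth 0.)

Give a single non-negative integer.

Newick: (V,(N,J),X,((S,H),M,(E,L,P)));
Naming internals by '(' encounter order: outermost '(' = _0, next = _1, ...
Query node: M
Path from root: _0 -> _2 -> M
Depth of M: 2 (number of edges from root)

Answer: 2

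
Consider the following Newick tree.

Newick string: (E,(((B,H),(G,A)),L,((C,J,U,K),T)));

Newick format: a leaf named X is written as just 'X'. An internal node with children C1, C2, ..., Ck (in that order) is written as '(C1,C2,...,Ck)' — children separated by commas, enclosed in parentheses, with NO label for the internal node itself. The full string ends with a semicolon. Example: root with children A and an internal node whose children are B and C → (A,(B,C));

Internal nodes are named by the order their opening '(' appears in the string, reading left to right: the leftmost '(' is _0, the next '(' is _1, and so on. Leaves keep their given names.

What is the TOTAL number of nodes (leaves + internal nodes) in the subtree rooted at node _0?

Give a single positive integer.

Answer: 18

Derivation:
Newick: (E,(((B,H),(G,A)),L,((C,J,U,K),T)));
Locate _0: it is the '(' at position 0 (the 1st '(' reading left to right).
Query: subtree rooted at _0
_0: subtree_size = 1 + 17
  E: subtree_size = 1 + 0
  _1: subtree_size = 1 + 15
    _2: subtree_size = 1 + 6
      _3: subtree_size = 1 + 2
        B: subtree_size = 1 + 0
        H: subtree_size = 1 + 0
      _4: subtree_size = 1 + 2
        G: subtree_size = 1 + 0
        A: subtree_size = 1 + 0
    L: subtree_size = 1 + 0
    _5: subtree_size = 1 + 6
      _6: subtree_size = 1 + 4
        C: subtree_size = 1 + 0
        J: subtree_size = 1 + 0
        U: subtree_size = 1 + 0
        K: subtree_size = 1 + 0
      T: subtree_size = 1 + 0
Total subtree size of _0: 18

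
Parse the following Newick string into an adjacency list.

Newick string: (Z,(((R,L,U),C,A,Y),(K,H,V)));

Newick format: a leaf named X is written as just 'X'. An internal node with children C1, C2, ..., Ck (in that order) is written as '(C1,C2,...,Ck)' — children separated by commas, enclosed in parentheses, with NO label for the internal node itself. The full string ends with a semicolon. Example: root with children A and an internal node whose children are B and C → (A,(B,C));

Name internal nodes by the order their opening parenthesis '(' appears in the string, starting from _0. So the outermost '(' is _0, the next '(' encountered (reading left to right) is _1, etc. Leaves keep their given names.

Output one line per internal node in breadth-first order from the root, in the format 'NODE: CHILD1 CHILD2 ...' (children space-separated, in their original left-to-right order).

Input: (Z,(((R,L,U),C,A,Y),(K,H,V)));
Scanning left-to-right, naming '(' by encounter order:
  pos 0: '(' -> open internal node _0 (depth 1)
  pos 3: '(' -> open internal node _1 (depth 2)
  pos 4: '(' -> open internal node _2 (depth 3)
  pos 5: '(' -> open internal node _3 (depth 4)
  pos 11: ')' -> close internal node _3 (now at depth 3)
  pos 18: ')' -> close internal node _2 (now at depth 2)
  pos 20: '(' -> open internal node _4 (depth 3)
  pos 26: ')' -> close internal node _4 (now at depth 2)
  pos 27: ')' -> close internal node _1 (now at depth 1)
  pos 28: ')' -> close internal node _0 (now at depth 0)
Total internal nodes: 5
BFS adjacency from root:
  _0: Z _1
  _1: _2 _4
  _2: _3 C A Y
  _4: K H V
  _3: R L U

Answer: _0: Z _1
_1: _2 _4
_2: _3 C A Y
_4: K H V
_3: R L U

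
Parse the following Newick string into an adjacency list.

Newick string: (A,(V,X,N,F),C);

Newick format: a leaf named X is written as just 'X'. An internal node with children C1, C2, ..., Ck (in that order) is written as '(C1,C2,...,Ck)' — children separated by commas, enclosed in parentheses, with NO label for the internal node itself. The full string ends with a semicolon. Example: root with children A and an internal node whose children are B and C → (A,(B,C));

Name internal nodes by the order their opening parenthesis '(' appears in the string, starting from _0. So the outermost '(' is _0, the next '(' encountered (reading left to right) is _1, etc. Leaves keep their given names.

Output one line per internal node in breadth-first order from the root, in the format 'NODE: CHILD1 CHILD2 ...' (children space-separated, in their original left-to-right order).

Input: (A,(V,X,N,F),C);
Scanning left-to-right, naming '(' by encounter order:
  pos 0: '(' -> open internal node _0 (depth 1)
  pos 3: '(' -> open internal node _1 (depth 2)
  pos 11: ')' -> close internal node _1 (now at depth 1)
  pos 14: ')' -> close internal node _0 (now at depth 0)
Total internal nodes: 2
BFS adjacency from root:
  _0: A _1 C
  _1: V X N F

Answer: _0: A _1 C
_1: V X N F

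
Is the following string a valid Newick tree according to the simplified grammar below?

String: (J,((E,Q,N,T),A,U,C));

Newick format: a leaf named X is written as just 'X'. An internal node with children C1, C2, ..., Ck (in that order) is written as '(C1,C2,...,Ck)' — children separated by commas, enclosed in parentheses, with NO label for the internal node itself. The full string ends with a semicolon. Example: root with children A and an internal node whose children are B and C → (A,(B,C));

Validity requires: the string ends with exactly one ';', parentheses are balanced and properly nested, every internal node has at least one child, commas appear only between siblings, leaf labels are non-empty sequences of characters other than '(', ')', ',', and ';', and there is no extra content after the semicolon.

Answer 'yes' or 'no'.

Answer: yes

Derivation:
Input: (J,((E,Q,N,T),A,U,C));
Paren balance: 3 '(' vs 3 ')' OK
Ends with single ';': True
Full parse: OK
Valid: True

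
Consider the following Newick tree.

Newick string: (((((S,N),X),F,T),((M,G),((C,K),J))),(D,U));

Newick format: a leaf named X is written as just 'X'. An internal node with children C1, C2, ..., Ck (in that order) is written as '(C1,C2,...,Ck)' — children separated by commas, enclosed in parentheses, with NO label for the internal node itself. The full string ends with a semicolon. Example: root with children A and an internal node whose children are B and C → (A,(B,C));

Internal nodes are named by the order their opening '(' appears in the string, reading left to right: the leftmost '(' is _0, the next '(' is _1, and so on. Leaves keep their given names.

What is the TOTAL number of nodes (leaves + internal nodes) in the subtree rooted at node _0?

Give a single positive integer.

Newick: (((((S,N),X),F,T),((M,G),((C,K),J))),(D,U));
Locate _0: it is the '(' at position 0 (the 1st '(' reading left to right).
Query: subtree rooted at _0
_0: subtree_size = 1 + 21
  _1: subtree_size = 1 + 17
    _2: subtree_size = 1 + 7
      _3: subtree_size = 1 + 4
        _4: subtree_size = 1 + 2
          S: subtree_size = 1 + 0
          N: subtree_size = 1 + 0
        X: subtree_size = 1 + 0
      F: subtree_size = 1 + 0
      T: subtree_size = 1 + 0
    _5: subtree_size = 1 + 8
      _6: subtree_size = 1 + 2
        M: subtree_size = 1 + 0
        G: subtree_size = 1 + 0
      _7: subtree_size = 1 + 4
        _8: subtree_size = 1 + 2
          C: subtree_size = 1 + 0
          K: subtree_size = 1 + 0
        J: subtree_size = 1 + 0
  _9: subtree_size = 1 + 2
    D: subtree_size = 1 + 0
    U: subtree_size = 1 + 0
Total subtree size of _0: 22

Answer: 22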